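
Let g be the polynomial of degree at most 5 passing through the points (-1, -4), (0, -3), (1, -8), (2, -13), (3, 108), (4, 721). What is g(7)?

15292

Forward differences of the values at x = -1, 0, 1, 2, 3, 4:
  g  : -4  -3  -8  -13  108  721
  Δ  : 1  -5  -5  121  613
  Δ^2: -6  0  126  492
  Δ^3: 6  126  366
  Δ^4: 120  240
  Δ^5: 120
The fifth differences are constant, confirming degree 5.
Interpolating (Newton forward form) and evaluating at x = 7 gives g(7) = 15292.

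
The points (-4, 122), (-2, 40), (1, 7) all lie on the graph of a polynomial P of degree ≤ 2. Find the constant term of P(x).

Write P(x) = ax^2 + bx + c. Substituting each data point gives a linear system:
  16a - 4b + c = 122
  4a - 2b + c = 40
  a + b + c = 7
Solving the system yields a = 6, b = -5, c = 6.
So P(x) = 6x^2 - 5x + 6.
The constant term is 6.

6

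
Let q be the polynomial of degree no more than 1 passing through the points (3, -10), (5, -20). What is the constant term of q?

Write q(x) = ax + b. Substituting each data point gives a linear system:
  3a + b = -10
  5a + b = -20
Solving the system yields a = -5, b = 5.
So q(x) = -5x + 5.
The constant term is 5.

5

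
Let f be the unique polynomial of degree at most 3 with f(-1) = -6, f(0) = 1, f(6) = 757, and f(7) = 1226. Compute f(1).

Write f(n) = an^3 + bn^2 + cn + d. Substituting each data point gives a linear system:
  -a + b - c + d = -6
  d = 1
  216a + 36b + 6c + d = 757
  343a + 49b + 7c + d = 1226
Solving the system yields a = 4, b = -3, c = 0, d = 1.
So f(n) = 4n³ - 3n² + 1.
Then f(1) = 2.

2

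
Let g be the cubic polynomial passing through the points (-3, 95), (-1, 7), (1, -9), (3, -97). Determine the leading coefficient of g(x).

Write g(x) = ax^3 + bx^2 + cx + d. Substituting each data point gives a linear system:
  -27a + 9b - 3c + d = 95
  -a + b - c + d = 7
  a + b + c + d = -9
  27a + 9b + 3c + d = -97
Solving the system yields a = -3, b = 0, c = -5, d = -1.
So g(x) = -3x^3 - 5x - 1.
The leading coefficient is -3.

-3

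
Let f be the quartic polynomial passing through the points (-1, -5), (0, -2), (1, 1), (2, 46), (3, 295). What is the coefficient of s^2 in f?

-5

Write f(s) = as^4 + bs^3 + cs^2 + ds + e. Substituting each data point gives a linear system:
  a - b + c - d + e = -5
  e = -2
  a + b + c + d + e = 1
  16a + 8b + 4c + 2d + e = 46
  81a + 27b + 9c + 3d + e = 295
Solving the system yields a = 5, b = -3, c = -5, d = 6, e = -2.
So f(s) = 5s⁴ - 3s³ - 5s² + 6s - 2.
The coefficient of s^2 is -5.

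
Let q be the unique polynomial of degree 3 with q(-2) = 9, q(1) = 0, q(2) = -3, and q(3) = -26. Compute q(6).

Using the Lagrange interpolation formula with nodes -2, 1, 2, 3:
  L_0(t) = (t - 1)(t - 2)(t - 3) / -60
  L_1(t) = (t + 2)(t - 2)(t - 3) / 6
  L_2(t) = (t + 2)(t - 1)(t - 3) / -4
  L_3(t) = (t + 2)(t - 1)(t - 2) / 10
Then q(t) = 9·L_0(t) + 0·L_1(t) - 3·L_2(t) - 26·L_3(t).
Expanding and collecting terms gives q(t) = -2t^3 + 2t^2 + 5t - 5.
Evaluating at t = 6: q(6) = -335.

-335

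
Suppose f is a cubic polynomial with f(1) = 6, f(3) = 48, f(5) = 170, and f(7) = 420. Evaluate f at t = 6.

Using the Lagrange interpolation formula with nodes 1, 3, 5, 7:
  L_0(t) = (t - 3)(t - 5)(t - 7) / -48
  L_1(t) = (t - 1)(t - 5)(t - 7) / 16
  L_2(t) = (t - 1)(t - 3)(t - 7) / -16
  L_3(t) = (t - 1)(t - 3)(t - 5) / 48
Then f(t) = 6·L_0(t) + 48·L_1(t) + 170·L_2(t) + 420·L_3(t).
Expanding and collecting terms gives f(t) = t^3 + t^2 + 4t.
Evaluating at t = 6: f(6) = 276.

276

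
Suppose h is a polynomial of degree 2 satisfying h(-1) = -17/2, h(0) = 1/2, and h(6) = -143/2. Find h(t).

Write h(t) = at^2 + bt + c. Substituting each data point gives a linear system:
  a - b + c = -17/2
  c = 1/2
  36a + 6b + c = -143/2
Solving the system yields a = -3, b = 6, c = 1/2.
So h(t) = -3t^2 + 6t + 1/2.
Check: h(6) = -143/2. ✓

h(t) = -3t^2 + 6t + 1/2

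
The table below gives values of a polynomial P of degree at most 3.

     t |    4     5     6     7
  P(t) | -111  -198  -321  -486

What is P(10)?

-1293

Write P(t) = at^3 + bt^2 + ct + d. Substituting each data point gives a linear system:
  64a + 16b + 4c + d = -111
  125a + 25b + 5c + d = -198
  216a + 36b + 6c + d = -321
  343a + 49b + 7c + d = -486
Solving the system yields a = -1, b = -3, c = 1, d = -3.
So P(t) = -t^3 - 3t^2 + t - 3.
Then P(10) = -1293.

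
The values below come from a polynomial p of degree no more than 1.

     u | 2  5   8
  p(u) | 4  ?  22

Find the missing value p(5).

13

On equispaced nodes a degree-1 polynomial has vanishing second forward difference, so
  p(2) - 2·p(5) + p(8) = 0.
Substituting the known values and solving for p(5):
  -2·p(5) = -26
  p(5) = 13.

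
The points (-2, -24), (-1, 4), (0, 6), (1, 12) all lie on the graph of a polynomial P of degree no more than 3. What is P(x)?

Using the Lagrange interpolation formula with nodes -2, -1, 0, 1:
  L_0(x) = (x + 1)x(x - 1) / -6
  L_1(x) = (x + 2)x(x - 1) / 2
  L_2(x) = (x + 2)(x + 1)(x - 1) / -2
  L_3(x) = (x + 2)(x + 1)x / 6
Then P(x) = -24·L_0(x) + 4·L_1(x) + 6·L_2(x) + 12·L_3(x).
Expanding and collecting terms gives P(x) = 5x³ + 2x² - x + 6.
Check: P(-2) = -24. ✓

P(x) = 5x^3 + 2x^2 - x + 6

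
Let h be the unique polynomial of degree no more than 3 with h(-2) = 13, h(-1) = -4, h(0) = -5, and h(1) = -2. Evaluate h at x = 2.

Using the Lagrange interpolation formula with nodes -2, -1, 0, 1:
  L_0(x) = (x + 1)x(x - 1) / -6
  L_1(x) = (x + 2)x(x - 1) / 2
  L_2(x) = (x + 2)(x + 1)(x - 1) / -2
  L_3(x) = (x + 2)(x + 1)x / 6
Then h(x) = 13·L_0(x) - 4·L_1(x) - 5·L_2(x) - 2·L_3(x).
Expanding and collecting terms gives h(x) = -2x³ + 2x² + 3x - 5.
Evaluating at x = 2: h(2) = -7.

-7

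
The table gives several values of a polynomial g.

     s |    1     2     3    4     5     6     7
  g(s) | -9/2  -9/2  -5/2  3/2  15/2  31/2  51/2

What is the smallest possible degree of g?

2

Forward differences of the values at s = 1, 2, 3, 4, 5, 6, 7:
  g  : -9/2  -9/2  -5/2  3/2  15/2  31/2  51/2
  Δ  : 0  2  4  6  8  10
  Δ^2: 2  2  2  2  2
  Δ^3: 0  0  0  0
  Δ^4: 0  0  0
  Δ^5: 0  0
  Δ^6: 0
The second differences are constant (2) and nonzero, while all higher differences vanish, so the minimal degree is 2.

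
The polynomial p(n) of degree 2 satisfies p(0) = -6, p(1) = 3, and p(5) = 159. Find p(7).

Write p(n) = an^2 + bn + c. Substituting each data point gives a linear system:
  c = -6
  a + b + c = 3
  25a + 5b + c = 159
Solving the system yields a = 6, b = 3, c = -6.
So p(n) = 6n² + 3n - 6.
Then p(7) = 309.

309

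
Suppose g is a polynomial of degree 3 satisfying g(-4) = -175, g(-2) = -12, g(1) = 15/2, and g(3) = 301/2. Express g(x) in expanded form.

g(x) = 4x^3 + 5x^2 - (1/2)x - 1

Using the Lagrange interpolation formula with nodes -4, -2, 1, 3:
  L_0(x) = (x + 2)(x - 1)(x - 3) / -70
  L_1(x) = (x + 4)(x - 1)(x - 3) / 30
  L_2(x) = (x + 4)(x + 2)(x - 3) / -30
  L_3(x) = (x + 4)(x + 2)(x - 1) / 70
Then g(x) = -175·L_0(x) - 12·L_1(x) + 15/2·L_2(x) + 301/2·L_3(x).
Expanding and collecting terms gives g(x) = 4x^3 + 5x^2 - (1/2)x - 1.
Check: g(-2) = -12. ✓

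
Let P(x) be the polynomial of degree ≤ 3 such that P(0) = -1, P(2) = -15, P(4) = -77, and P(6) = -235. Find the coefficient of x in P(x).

Write P(x) = ax^3 + bx^2 + cx + d. Substituting each data point gives a linear system:
  d = -1
  8a + 4b + 2c + d = -15
  64a + 16b + 4c + d = -77
  216a + 36b + 6c + d = -235
Solving the system yields a = -1, b = 0, c = -3, d = -1.
So P(x) = -x³ - 3x - 1.
The coefficient of x is -3.

-3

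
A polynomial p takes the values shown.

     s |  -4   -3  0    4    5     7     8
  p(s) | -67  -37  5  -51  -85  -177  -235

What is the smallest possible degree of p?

2

Divided differences on the nodes -4, -3, 0, 4, 5, 7, 8:
  order 0: -67  -37  5  -51  -85  -177  -235
  order 1: 30  14  -14  -34  -46  -58
  order 2: -4  -4  -4  -4  -4
  order 3: 0  0  0  0
  order 4: 0  0  0
  order 5: 0  0
  order 6: 0
The order-2 divided differences are all -4 (nonzero) and every higher order vanishes, so the data lies on a polynomial of degree exactly 2.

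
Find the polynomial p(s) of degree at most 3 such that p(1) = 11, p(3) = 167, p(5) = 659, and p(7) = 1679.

Write p(s) = as^3 + bs^2 + cs + d. Substituting each data point gives a linear system:
  a + b + c + d = 11
  27a + 9b + 3c + d = 167
  125a + 25b + 5c + d = 659
  343a + 49b + 7c + d = 1679
Solving the system yields a = 4, b = 6, c = 2, d = -1.
So p(s) = 4s^3 + 6s^2 + 2s - 1.
Check: p(7) = 1679. ✓

p(s) = 4s^3 + 6s^2 + 2s - 1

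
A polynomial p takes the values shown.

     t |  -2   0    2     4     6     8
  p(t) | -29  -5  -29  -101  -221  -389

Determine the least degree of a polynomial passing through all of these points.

Forward differences of the values at t = -2, 0, 2, 4, 6, 8:
  p  : -29  -5  -29  -101  -221  -389
  Δ  : 24  -24  -72  -120  -168
  Δ^2: -48  -48  -48  -48
  Δ^3: 0  0  0
  Δ^4: 0  0
  Δ^5: 0
The second differences are constant (-48) and nonzero, while all higher differences vanish, so the minimal degree is 2.

2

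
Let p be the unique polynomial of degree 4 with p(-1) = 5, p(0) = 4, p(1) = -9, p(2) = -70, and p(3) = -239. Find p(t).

Write p(t) = at^4 + bt^3 + ct^2 + dt + e. Substituting each data point gives a linear system:
  a - b + c - d + e = 5
  e = 4
  a + b + c + d + e = -9
  16a + 8b + 4c + 2d + e = -70
  81a + 27b + 9c + 3d + e = -239
Solving the system yields a = -1, b = -4, c = -5, d = -3, e = 4.
So p(t) = -t^4 - 4t^3 - 5t^2 - 3t + 4.
Check: p(-1) = 5. ✓

p(t) = -t^4 - 4t^3 - 5t^2 - 3t + 4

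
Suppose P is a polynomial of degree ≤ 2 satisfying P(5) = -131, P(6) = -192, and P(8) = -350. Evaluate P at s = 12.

-810

Write P(s) = as^2 + bs + c. Substituting each data point gives a linear system:
  25a + 5b + c = -131
  36a + 6b + c = -192
  64a + 8b + c = -350
Solving the system yields a = -6, b = 5, c = -6.
So P(s) = -6s^2 + 5s - 6.
Then P(12) = -810.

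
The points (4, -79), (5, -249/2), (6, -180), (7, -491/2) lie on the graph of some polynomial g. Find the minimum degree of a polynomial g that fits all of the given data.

2

Forward differences of the values at s = 4, 5, 6, 7:
  g  : -79  -249/2  -180  -491/2
  Δ  : -91/2  -111/2  -131/2
  Δ^2: -10  -10
  Δ^3: 0
The second differences are constant (-10) and nonzero, while all higher differences vanish, so the minimal degree is 2.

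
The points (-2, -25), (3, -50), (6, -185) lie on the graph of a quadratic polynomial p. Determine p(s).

Write p(s) = as^2 + bs + c. Substituting each data point gives a linear system:
  4a - 2b + c = -25
  9a + 3b + c = -50
  36a + 6b + c = -185
Solving the system yields a = -5, b = 0, c = -5.
So p(s) = -5s^2 - 5.
Check: p(-2) = -25. ✓

p(s) = -5s^2 - 5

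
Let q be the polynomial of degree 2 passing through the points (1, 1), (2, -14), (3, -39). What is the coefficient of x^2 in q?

-5

Write q(x) = ax^2 + bx + c. Substituting each data point gives a linear system:
  a + b + c = 1
  4a + 2b + c = -14
  9a + 3b + c = -39
Solving the system yields a = -5, b = 0, c = 6.
So q(x) = -5x² + 6.
The leading coefficient is -5.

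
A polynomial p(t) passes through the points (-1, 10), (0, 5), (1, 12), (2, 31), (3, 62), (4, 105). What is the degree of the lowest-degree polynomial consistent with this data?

2

Forward differences of the values at t = -1, 0, 1, 2, 3, 4:
  p  : 10  5  12  31  62  105
  Δ  : -5  7  19  31  43
  Δ^2: 12  12  12  12
  Δ^3: 0  0  0
  Δ^4: 0  0
  Δ^5: 0
The second differences are constant (12) and nonzero, while all higher differences vanish, so the minimal degree is 2.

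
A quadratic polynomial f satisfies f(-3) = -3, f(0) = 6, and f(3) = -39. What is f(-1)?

9

Using the Lagrange interpolation formula with nodes -3, 0, 3:
  L_0(t) = t(t - 3) / 18
  L_1(t) = (t + 3)(t - 3) / -9
  L_2(t) = (t + 3)t / 18
Then f(t) = -3·L_0(t) + 6·L_1(t) - 39·L_2(t).
Expanding and collecting terms gives f(t) = -3t^2 - 6t + 6.
Evaluating at t = -1: f(-1) = 9.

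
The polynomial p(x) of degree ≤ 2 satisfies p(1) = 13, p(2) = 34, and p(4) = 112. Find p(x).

p(x) = 6x^2 + 3x + 4

Write p(x) = ax^2 + bx + c. Substituting each data point gives a linear system:
  a + b + c = 13
  4a + 2b + c = 34
  16a + 4b + c = 112
Solving the system yields a = 6, b = 3, c = 4.
So p(x) = 6x^2 + 3x + 4.
Check: p(2) = 34. ✓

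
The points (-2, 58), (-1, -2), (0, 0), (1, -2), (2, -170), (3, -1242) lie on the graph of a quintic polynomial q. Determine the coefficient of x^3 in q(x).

Write q(x) = ax^5 + bx^4 + cx^3 + dx^2 + ex + k. Substituting each data point gives a linear system:
  -32a + 16b - 8c + 4d - 2e + k = 58
  -a + b - c + d - e + k = -2
  k = 0
  a + b + c + d + e + k = -2
  32a + 16b + 8c + 4d + 2e + k = -170
  243a + 81b + 27c + 9d + 3e + k = -1242
Solving the system yields a = -4, b = -4, c = 1, d = 2, e = 3, k = 0.
So q(x) = -4x^5 - 4x^4 + x^3 + 2x^2 + 3x.
The coefficient of x^3 is 1.

1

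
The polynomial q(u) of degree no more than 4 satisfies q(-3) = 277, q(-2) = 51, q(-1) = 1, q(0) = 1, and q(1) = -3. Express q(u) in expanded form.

q(u) = 3u^4 - 3u^3 - 5u^2 + u + 1

Write q(u) = au^4 + bu^3 + cu^2 + du + e. Substituting each data point gives a linear system:
  81a - 27b + 9c - 3d + e = 277
  16a - 8b + 4c - 2d + e = 51
  a - b + c - d + e = 1
  e = 1
  a + b + c + d + e = -3
Solving the system yields a = 3, b = -3, c = -5, d = 1, e = 1.
So q(u) = 3u⁴ - 3u³ - 5u² + u + 1.
Check: q(-1) = 1. ✓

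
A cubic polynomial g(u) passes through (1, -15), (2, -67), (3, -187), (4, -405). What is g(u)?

Write g(u) = au^3 + bu^2 + cu + d. Substituting each data point gives a linear system:
  a + b + c + d = -15
  8a + 4b + 2c + d = -67
  27a + 9b + 3c + d = -187
  64a + 16b + 4c + d = -405
Solving the system yields a = -5, b = -4, c = -5, d = -1.
So g(u) = -5u³ - 4u² - 5u - 1.
Check: g(1) = -15. ✓

g(u) = -5u^3 - 4u^2 - 5u - 1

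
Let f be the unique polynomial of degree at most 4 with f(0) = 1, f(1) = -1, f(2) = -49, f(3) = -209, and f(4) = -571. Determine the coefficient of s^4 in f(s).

Write f(s) = as^4 + bs^3 + cs^2 + ds + e. Substituting each data point gives a linear system:
  e = 1
  a + b + c + d + e = -1
  16a + 8b + 4c + 2d + e = -49
  81a + 27b + 9c + 3d + e = -209
  256a + 64b + 16c + 4d + e = -571
Solving the system yields a = -1, b = -5, c = -1, d = 5, e = 1.
So f(s) = -s^4 - 5s^3 - s^2 + 5s + 1.
The leading coefficient is -1.

-1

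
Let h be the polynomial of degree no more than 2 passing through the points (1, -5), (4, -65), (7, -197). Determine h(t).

Using the Lagrange interpolation formula with nodes 1, 4, 7:
  L_0(t) = (t - 4)(t - 7) / 18
  L_1(t) = (t - 1)(t - 7) / -9
  L_2(t) = (t - 1)(t - 4) / 18
Then h(t) = -5·L_0(t) - 65·L_1(t) - 197·L_2(t).
Expanding and collecting terms gives h(t) = -4t^2 - 1.
Check: h(1) = -5. ✓

h(t) = -4t^2 - 1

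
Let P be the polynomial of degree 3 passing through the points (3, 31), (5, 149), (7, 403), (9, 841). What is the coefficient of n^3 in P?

Write P(n) = an^3 + bn^2 + cn + d. Substituting each data point gives a linear system:
  27a + 9b + 3c + d = 31
  125a + 25b + 5c + d = 149
  343a + 49b + 7c + d = 403
  729a + 81b + 9c + d = 841
Solving the system yields a = 1, b = 2, c = -6, d = 4.
So P(n) = n^3 + 2n^2 - 6n + 4.
The leading coefficient is 1.

1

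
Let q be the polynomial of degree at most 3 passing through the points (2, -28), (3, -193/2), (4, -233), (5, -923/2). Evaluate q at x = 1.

Forward differences of the values at x = 2, 3, 4, 5:
  q  : -28  -193/2  -233  -923/2
  Δ  : -137/2  -273/2  -457/2
  Δ^2: -68  -92
  Δ^3: -24
The third differences are constant, confirming degree 3.
Interpolating (Newton forward form) and evaluating at x = 1 gives q(1) = -7/2.

-7/2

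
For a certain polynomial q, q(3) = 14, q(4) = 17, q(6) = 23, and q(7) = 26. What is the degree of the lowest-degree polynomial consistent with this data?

1

Divided differences on the nodes 3, 4, 6, 7:
  order 0: 14  17  23  26
  order 1: 3  3  3
  order 2: 0  0
  order 3: 0
The order-1 divided differences are all 3 (nonzero) and every higher order vanishes, so the data lies on a polynomial of degree exactly 1.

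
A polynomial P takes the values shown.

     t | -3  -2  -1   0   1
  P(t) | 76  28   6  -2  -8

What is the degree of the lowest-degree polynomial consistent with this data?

3

Forward differences of the values at t = -3, -2, -1, 0, 1:
  P  : 76  28  6  -2  -8
  Δ  : -48  -22  -8  -6
  Δ^2: 26  14  2
  Δ^3: -12  -12
  Δ^4: 0
The third differences are constant (-12) and nonzero, while all higher differences vanish, so the minimal degree is 3.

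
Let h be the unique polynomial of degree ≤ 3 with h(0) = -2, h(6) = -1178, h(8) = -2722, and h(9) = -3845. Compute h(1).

-13

Using the Lagrange interpolation formula with nodes 0, 6, 8, 9:
  L_0(n) = (n - 6)(n - 8)(n - 9) / -432
  L_1(n) = n(n - 8)(n - 9) / 36
  L_2(n) = n(n - 6)(n - 9) / -16
  L_3(n) = n(n - 6)(n - 8) / 27
Then h(n) = -2·L_0(n) - 1178·L_1(n) - 2722·L_2(n) - 3845·L_3(n).
Expanding and collecting terms gives h(n) = -5n^3 - 2n^2 - 4n - 2.
Evaluating at n = 1: h(1) = -13.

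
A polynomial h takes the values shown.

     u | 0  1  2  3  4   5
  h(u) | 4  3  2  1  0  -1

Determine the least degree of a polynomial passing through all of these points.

1

Forward differences of the values at u = 0, 1, 2, 3, 4, 5:
  h  : 4  3  2  1  0  -1
  Δ  : -1  -1  -1  -1  -1
  Δ^2: 0  0  0  0
  Δ^3: 0  0  0
  Δ^4: 0  0
  Δ^5: 0
The first differences are constant (-1) and nonzero, while all higher differences vanish, so the minimal degree is 1.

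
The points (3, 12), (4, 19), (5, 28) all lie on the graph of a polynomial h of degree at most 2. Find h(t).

h(t) = t^2 + 3

Write h(t) = at^2 + bt + c. Substituting each data point gives a linear system:
  9a + 3b + c = 12
  16a + 4b + c = 19
  25a + 5b + c = 28
Solving the system yields a = 1, b = 0, c = 3.
So h(t) = t² + 3.
Check: h(3) = 12. ✓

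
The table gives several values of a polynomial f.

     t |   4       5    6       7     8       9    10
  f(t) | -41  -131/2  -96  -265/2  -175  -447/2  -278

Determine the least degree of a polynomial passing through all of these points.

2

Forward differences of the values at t = 4, 5, 6, 7, 8, 9, 10:
  f  : -41  -131/2  -96  -265/2  -175  -447/2  -278
  Δ  : -49/2  -61/2  -73/2  -85/2  -97/2  -109/2
  Δ^2: -6  -6  -6  -6  -6
  Δ^3: 0  0  0  0
  Δ^4: 0  0  0
  Δ^5: 0  0
  Δ^6: 0
The second differences are constant (-6) and nonzero, while all higher differences vanish, so the minimal degree is 2.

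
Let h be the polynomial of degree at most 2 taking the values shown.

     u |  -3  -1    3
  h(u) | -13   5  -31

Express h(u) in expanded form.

Using the Lagrange interpolation formula with nodes -3, -1, 3:
  L_0(u) = (u + 1)(u - 3) / 12
  L_1(u) = (u + 3)(u - 3) / -8
  L_2(u) = (u + 3)(u + 1) / 24
Then h(u) = -13·L_0(u) + 5·L_1(u) - 31·L_2(u).
Expanding and collecting terms gives h(u) = -3u^2 - 3u + 5.
Check: h(-1) = 5. ✓

h(u) = -3u^2 - 3u + 5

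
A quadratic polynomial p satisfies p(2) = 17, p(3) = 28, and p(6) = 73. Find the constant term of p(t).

Write p(t) = at^2 + bt + c. Substituting each data point gives a linear system:
  4a + 2b + c = 17
  9a + 3b + c = 28
  36a + 6b + c = 73
Solving the system yields a = 1, b = 6, c = 1.
So p(t) = t^2 + 6t + 1.
The constant term is 1.

1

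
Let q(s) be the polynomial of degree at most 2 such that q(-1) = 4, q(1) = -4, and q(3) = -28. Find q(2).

Write q(s) = as^2 + bs + c. Substituting each data point gives a linear system:
  a - b + c = 4
  a + b + c = -4
  9a + 3b + c = -28
Solving the system yields a = -2, b = -4, c = 2.
So q(s) = -2s^2 - 4s + 2.
Then q(2) = -14.

-14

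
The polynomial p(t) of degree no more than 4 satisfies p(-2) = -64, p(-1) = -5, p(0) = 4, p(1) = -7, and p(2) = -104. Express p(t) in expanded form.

Using the Lagrange interpolation formula with nodes -2, -1, 0, 1, 2:
  L_0(t) = (t + 1)t(t - 1)(t - 2) / 24
  L_1(t) = (t + 2)t(t - 1)(t - 2) / -6
  L_2(t) = (t + 2)(t + 1)(t - 1)(t - 2) / 4
  L_3(t) = (t + 2)(t + 1)t(t - 2) / -6
  L_4(t) = (t + 2)(t + 1)t(t - 1) / 24
Then p(t) = -64·L_0(t) - 5·L_1(t) + 4·L_2(t) - 7·L_3(t) - 104·L_4(t).
Expanding and collecting terms gives p(t) = -4t⁴ - 3t³ - 6t² + 2t + 4.
Check: p(2) = -104. ✓

p(t) = -4t^4 - 3t^3 - 6t^2 + 2t + 4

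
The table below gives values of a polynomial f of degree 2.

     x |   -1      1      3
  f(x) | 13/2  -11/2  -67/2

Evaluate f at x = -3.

Using the Lagrange interpolation formula with nodes -1, 1, 3:
  L_0(x) = (x - 1)(x - 3) / 8
  L_1(x) = (x + 1)(x - 3) / -4
  L_2(x) = (x + 1)(x - 1) / 8
Then f(x) = 13/2·L_0(x) - 11/2·L_1(x) - 67/2·L_2(x).
Expanding and collecting terms gives f(x) = -2x^2 - 6x + 5/2.
Evaluating at x = -3: f(-3) = 5/2.

5/2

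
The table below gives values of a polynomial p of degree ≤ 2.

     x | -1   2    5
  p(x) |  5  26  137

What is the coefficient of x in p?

Write p(x) = ax^2 + bx + c. Substituting each data point gives a linear system:
  a - b + c = 5
  4a + 2b + c = 26
  25a + 5b + c = 137
Solving the system yields a = 5, b = 2, c = 2.
So p(x) = 5x^2 + 2x + 2.
The coefficient of x is 2.

2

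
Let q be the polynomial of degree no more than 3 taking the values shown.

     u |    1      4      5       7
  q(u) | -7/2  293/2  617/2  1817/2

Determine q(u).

Write q(u) = au^3 + bu^2 + cu + d. Substituting each data point gives a linear system:
  a + b + c + d = -7/2
  64a + 16b + 4c + d = 293/2
  125a + 25b + 5c + d = 617/2
  343a + 49b + 7c + d = 1817/2
Solving the system yields a = 3, b = -2, c = -3, d = -3/2.
So q(u) = 3u^3 - 2u^2 - 3u - 3/2.
Check: q(7) = 1817/2. ✓

q(u) = 3u^3 - 2u^2 - 3u - 3/2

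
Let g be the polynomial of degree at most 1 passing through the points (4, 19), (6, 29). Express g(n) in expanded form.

g(n) = 5n - 1

Using the Lagrange interpolation formula with nodes 4, 6:
  L_0(n) = (n - 6) / -2
  L_1(n) = (n - 4) / 2
Then g(n) = 19·L_0(n) + 29·L_1(n).
Expanding and collecting terms gives g(n) = 5n - 1.
Check: g(6) = 29. ✓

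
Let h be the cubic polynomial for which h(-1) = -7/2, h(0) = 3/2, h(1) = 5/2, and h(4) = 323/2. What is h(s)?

Write h(s) = as^3 + bs^2 + cs + d. Substituting each data point gives a linear system:
  -a + b - c + d = -7/2
  d = 3/2
  a + b + c + d = 5/2
  64a + 16b + 4c + d = 323/2
Solving the system yields a = 3, b = -2, c = 0, d = 3/2.
So h(s) = 3s³ - 2s² + 3/2.
Check: h(1) = 5/2. ✓

h(s) = 3s^3 - 2s^2 + 3/2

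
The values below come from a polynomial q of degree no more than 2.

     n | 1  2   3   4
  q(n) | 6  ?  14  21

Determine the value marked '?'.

The 3 known points determine the degree-2 polynomial uniquely.
Write q(n) = an^2 + bn + c. Substituting each data point gives a linear system:
  a + b + c = 6
  9a + 3b + c = 14
  16a + 4b + c = 21
Solving the system yields a = 1, b = 0, c = 5.
So q(n) = n² + 5.
Then q(2) = 9.

9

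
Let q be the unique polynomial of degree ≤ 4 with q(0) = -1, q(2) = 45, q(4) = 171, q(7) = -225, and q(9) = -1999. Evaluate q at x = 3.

107

Write q(x) = ax^4 + bx^3 + cx^2 + dx + e. Substituting each data point gives a linear system:
  e = -1
  16a + 8b + 4c + 2d + e = 45
  256a + 64b + 16c + 4d + e = 171
  2401a + 343b + 49c + 7d + e = -225
  6561a + 729b + 81c + 9d + e = -1999
Solving the system yields a = -1, b = 6, c = 2, d = 3, e = -1.
So q(x) = -x⁴ + 6x³ + 2x² + 3x - 1.
Then q(3) = 107.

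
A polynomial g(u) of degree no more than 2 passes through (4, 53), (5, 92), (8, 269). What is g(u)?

Using the Lagrange interpolation formula with nodes 4, 5, 8:
  L_0(u) = (u - 5)(u - 8) / 4
  L_1(u) = (u - 4)(u - 8) / -3
  L_2(u) = (u - 4)(u - 5) / 12
Then g(u) = 53·L_0(u) + 92·L_1(u) + 269·L_2(u).
Expanding and collecting terms gives g(u) = 5u² - 6u - 3.
Check: g(8) = 269. ✓

g(u) = 5u^2 - 6u - 3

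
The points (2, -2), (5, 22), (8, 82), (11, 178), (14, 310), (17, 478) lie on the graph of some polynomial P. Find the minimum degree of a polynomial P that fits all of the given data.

Forward differences of the values at t = 2, 5, 8, 11, 14, 17:
  P  : -2  22  82  178  310  478
  Δ  : 24  60  96  132  168
  Δ^2: 36  36  36  36
  Δ^3: 0  0  0
  Δ^4: 0  0
  Δ^5: 0
The second differences are constant (36) and nonzero, while all higher differences vanish, so the minimal degree is 2.

2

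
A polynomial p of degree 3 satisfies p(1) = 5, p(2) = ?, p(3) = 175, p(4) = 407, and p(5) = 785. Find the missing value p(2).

53

On equispaced nodes a degree-3 polynomial has vanishing fourth forward difference, so
  p(1) - 4·p(2) + 6·p(3) - 4·p(4) + p(5) = 0.
Substituting the known values and solving for p(2):
  -4·p(2) = -212
  p(2) = 53.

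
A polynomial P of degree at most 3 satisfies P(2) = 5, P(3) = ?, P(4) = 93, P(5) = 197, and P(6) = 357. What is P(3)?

On equispaced nodes a degree-3 polynomial has vanishing fourth forward difference, so
  P(2) - 4·P(3) + 6·P(4) - 4·P(5) + P(6) = 0.
Substituting the known values and solving for P(3):
  -4·P(3) = -132
  P(3) = 33.

33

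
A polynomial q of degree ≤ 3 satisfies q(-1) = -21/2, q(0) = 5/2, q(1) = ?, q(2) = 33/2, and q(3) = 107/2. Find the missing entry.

11/2

On equispaced nodes a degree-3 polynomial has vanishing fourth forward difference, so
  q(-1) - 4·q(0) + 6·q(1) - 4·q(2) + q(3) = 0.
Substituting the known values and solving for q(1):
  6·q(1) = 33
  q(1) = 11/2.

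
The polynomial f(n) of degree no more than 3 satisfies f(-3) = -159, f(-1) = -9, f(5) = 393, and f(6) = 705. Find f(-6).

-1059

Write f(n) = an^3 + bn^2 + cn + d. Substituting each data point gives a linear system:
  -27a + 9b - 3c + d = -159
  -a + b - c + d = -9
  125a + 25b + 5c + d = 393
  216a + 36b + 6c + d = 705
Solving the system yields a = 4, b = -5, c = 3, d = 3.
So f(n) = 4n^3 - 5n^2 + 3n + 3.
Then f(-6) = -1059.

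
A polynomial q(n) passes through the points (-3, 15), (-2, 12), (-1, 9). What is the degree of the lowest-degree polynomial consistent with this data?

Forward differences of the values at n = -3, -2, -1:
  q  : 15  12  9
  Δ  : -3  -3
  Δ^2: 0
The first differences are constant (-3) and nonzero, while all higher differences vanish, so the minimal degree is 1.

1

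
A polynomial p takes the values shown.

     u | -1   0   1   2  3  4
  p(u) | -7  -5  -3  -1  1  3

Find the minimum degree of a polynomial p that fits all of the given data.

1

Forward differences of the values at u = -1, 0, 1, 2, 3, 4:
  p  : -7  -5  -3  -1  1  3
  Δ  : 2  2  2  2  2
  Δ^2: 0  0  0  0
  Δ^3: 0  0  0
  Δ^4: 0  0
  Δ^5: 0
The first differences are constant (2) and nonzero, while all higher differences vanish, so the minimal degree is 1.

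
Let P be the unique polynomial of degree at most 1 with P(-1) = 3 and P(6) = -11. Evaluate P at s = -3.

Write P(s) = as + b. Substituting each data point gives a linear system:
  -a + b = 3
  6a + b = -11
Solving the system yields a = -2, b = 1.
So P(s) = -2s + 1.
Then P(-3) = 7.

7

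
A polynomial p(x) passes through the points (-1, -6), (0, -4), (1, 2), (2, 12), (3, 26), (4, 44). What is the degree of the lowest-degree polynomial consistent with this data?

Forward differences of the values at x = -1, 0, 1, 2, 3, 4:
  p  : -6  -4  2  12  26  44
  Δ  : 2  6  10  14  18
  Δ^2: 4  4  4  4
  Δ^3: 0  0  0
  Δ^4: 0  0
  Δ^5: 0
The second differences are constant (4) and nonzero, while all higher differences vanish, so the minimal degree is 2.

2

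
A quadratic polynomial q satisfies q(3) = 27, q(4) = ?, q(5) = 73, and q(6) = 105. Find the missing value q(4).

The 3 known points determine the degree-2 polynomial uniquely.
Write q(s) = as^2 + bs + c. Substituting each data point gives a linear system:
  9a + 3b + c = 27
  25a + 5b + c = 73
  36a + 6b + c = 105
Solving the system yields a = 3, b = -1, c = 3.
So q(s) = 3s^2 - s + 3.
Then q(4) = 47.

47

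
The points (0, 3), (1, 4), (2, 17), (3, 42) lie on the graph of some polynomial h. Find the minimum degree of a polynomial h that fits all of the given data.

Forward differences of the values at x = 0, 1, 2, 3:
  h  : 3  4  17  42
  Δ  : 1  13  25
  Δ^2: 12  12
  Δ^3: 0
The second differences are constant (12) and nonzero, while all higher differences vanish, so the minimal degree is 2.

2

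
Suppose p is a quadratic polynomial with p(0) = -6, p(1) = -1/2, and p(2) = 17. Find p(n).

Write p(n) = an^2 + bn + c. Substituting each data point gives a linear system:
  c = -6
  a + b + c = -1/2
  4a + 2b + c = 17
Solving the system yields a = 6, b = -1/2, c = -6.
So p(n) = 6n² - (1/2)n - 6.
Check: p(1) = -1/2. ✓

p(n) = 6n^2 - (1/2)n - 6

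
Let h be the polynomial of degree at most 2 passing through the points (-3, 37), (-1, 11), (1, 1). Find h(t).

Using the Lagrange interpolation formula with nodes -3, -1, 1:
  L_0(t) = (t + 1)(t - 1) / 8
  L_1(t) = (t + 3)(t - 1) / -4
  L_2(t) = (t + 3)(t + 1) / 8
Then h(t) = 37·L_0(t) + 11·L_1(t) + 1·L_2(t).
Expanding and collecting terms gives h(t) = 2t^2 - 5t + 4.
Check: h(-1) = 11. ✓

h(t) = 2t^2 - 5t + 4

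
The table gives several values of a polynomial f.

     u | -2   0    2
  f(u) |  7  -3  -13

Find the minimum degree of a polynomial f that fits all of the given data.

Forward differences of the values at u = -2, 0, 2:
  f  : 7  -3  -13
  Δ  : -10  -10
  Δ^2: 0
The first differences are constant (-10) and nonzero, while all higher differences vanish, so the minimal degree is 1.

1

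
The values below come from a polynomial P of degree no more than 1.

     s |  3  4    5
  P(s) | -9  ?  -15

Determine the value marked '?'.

The 2 known points determine the degree-1 polynomial uniquely.
Write P(s) = as + b. Substituting each data point gives a linear system:
  3a + b = -9
  5a + b = -15
Solving the system yields a = -3, b = 0.
So P(s) = -3s.
Then P(4) = -12.

-12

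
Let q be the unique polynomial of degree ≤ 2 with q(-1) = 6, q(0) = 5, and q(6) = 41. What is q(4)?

21

Write q(s) = as^2 + bs + c. Substituting each data point gives a linear system:
  a - b + c = 6
  c = 5
  36a + 6b + c = 41
Solving the system yields a = 1, b = 0, c = 5.
So q(s) = s^2 + 5.
Then q(4) = 21.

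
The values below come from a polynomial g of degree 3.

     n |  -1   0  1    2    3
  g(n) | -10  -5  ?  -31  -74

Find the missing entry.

The 4 known points determine the degree-3 polynomial uniquely.
Write g(n) = an^3 + bn^2 + cn + d. Substituting each data point gives a linear system:
  -a + b - c + d = -10
  d = -5
  8a + 4b + 2c + d = -31
  27a + 9b + 3c + d = -74
Solving the system yields a = -1, b = -5, c = 1, d = -5.
So g(n) = -n^3 - 5n^2 + n - 5.
Then g(1) = -10.

-10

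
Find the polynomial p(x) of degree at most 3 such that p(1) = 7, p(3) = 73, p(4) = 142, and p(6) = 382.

p(x) = x^3 + 4x^2 + 4x - 2

Write p(x) = ax^3 + bx^2 + cx + d. Substituting each data point gives a linear system:
  a + b + c + d = 7
  27a + 9b + 3c + d = 73
  64a + 16b + 4c + d = 142
  216a + 36b + 6c + d = 382
Solving the system yields a = 1, b = 4, c = 4, d = -2.
So p(x) = x^3 + 4x^2 + 4x - 2.
Check: p(3) = 73. ✓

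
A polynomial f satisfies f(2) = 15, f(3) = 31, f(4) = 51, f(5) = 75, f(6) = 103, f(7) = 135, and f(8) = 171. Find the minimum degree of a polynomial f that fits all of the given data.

2

Forward differences of the values at x = 2, 3, 4, 5, 6, 7, 8:
  f  : 15  31  51  75  103  135  171
  Δ  : 16  20  24  28  32  36
  Δ^2: 4  4  4  4  4
  Δ^3: 0  0  0  0
  Δ^4: 0  0  0
  Δ^5: 0  0
  Δ^6: 0
The second differences are constant (4) and nonzero, while all higher differences vanish, so the minimal degree is 2.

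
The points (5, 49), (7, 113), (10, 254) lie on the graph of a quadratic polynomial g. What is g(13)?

449

Write g(s) = as^2 + bs + c. Substituting each data point gives a linear system:
  25a + 5b + c = 49
  49a + 7b + c = 113
  100a + 10b + c = 254
Solving the system yields a = 3, b = -4, c = -6.
So g(s) = 3s^2 - 4s - 6.
Then g(13) = 449.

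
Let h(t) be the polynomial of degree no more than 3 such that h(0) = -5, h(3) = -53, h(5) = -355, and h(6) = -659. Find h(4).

Using the Lagrange interpolation formula with nodes 0, 3, 5, 6:
  L_0(t) = (t - 3)(t - 5)(t - 6) / -90
  L_1(t) = t(t - 5)(t - 6) / 18
  L_2(t) = t(t - 3)(t - 6) / -10
  L_3(t) = t(t - 3)(t - 5) / 18
Then h(t) = -5·L_0(t) - 53·L_1(t) - 355·L_2(t) - 659·L_3(t).
Expanding and collecting terms gives h(t) = -4t³ + 5t² + 5t - 5.
Evaluating at t = 4: h(4) = -161.

-161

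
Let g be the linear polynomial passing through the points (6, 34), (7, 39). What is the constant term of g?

Write g(n) = an + b. Substituting each data point gives a linear system:
  6a + b = 34
  7a + b = 39
Solving the system yields a = 5, b = 4.
So g(n) = 5n + 4.
The constant term is 4.

4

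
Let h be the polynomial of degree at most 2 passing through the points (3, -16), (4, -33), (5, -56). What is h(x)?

h(x) = -3x^2 + 4x - 1

Write h(x) = ax^2 + bx + c. Substituting each data point gives a linear system:
  9a + 3b + c = -16
  16a + 4b + c = -33
  25a + 5b + c = -56
Solving the system yields a = -3, b = 4, c = -1.
So h(x) = -3x^2 + 4x - 1.
Check: h(3) = -16. ✓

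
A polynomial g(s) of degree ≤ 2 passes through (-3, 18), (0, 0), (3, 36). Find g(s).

Write g(s) = as^2 + bs + c. Substituting each data point gives a linear system:
  9a - 3b + c = 18
  c = 0
  9a + 3b + c = 36
Solving the system yields a = 3, b = 3, c = 0.
So g(s) = 3s^2 + 3s.
Check: g(3) = 36. ✓

g(s) = 3s^2 + 3s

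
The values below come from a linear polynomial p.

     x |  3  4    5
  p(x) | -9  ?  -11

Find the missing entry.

On equispaced nodes a degree-1 polynomial has vanishing second forward difference, so
  p(3) - 2·p(4) + p(5) = 0.
Substituting the known values and solving for p(4):
  -2·p(4) = 20
  p(4) = -10.

-10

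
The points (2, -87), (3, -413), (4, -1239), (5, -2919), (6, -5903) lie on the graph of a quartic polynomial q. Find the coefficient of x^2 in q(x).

-3

Write q(x) = ax^4 + bx^3 + cx^2 + dx + e. Substituting each data point gives a linear system:
  16a + 8b + 4c + 2d + e = -87
  81a + 27b + 9c + 3d + e = -413
  256a + 64b + 16c + 4d + e = -1239
  625a + 125b + 25c + 5d + e = -2919
  1296a + 216b + 36c + 6d + e = -5903
Solving the system yields a = -4, b = -3, c = -3, d = 6, e = 1.
So q(x) = -4x⁴ - 3x³ - 3x² + 6x + 1.
The coefficient of x^2 is -3.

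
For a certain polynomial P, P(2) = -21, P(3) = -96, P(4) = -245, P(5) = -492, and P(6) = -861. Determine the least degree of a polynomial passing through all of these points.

Divided differences on the nodes 2, 3, 4, 5, 6:
  order 0: -21  -96  -245  -492  -861
  order 1: -75  -149  -247  -369
  order 2: -37  -49  -61
  order 3: -4  -4
  order 4: 0
The order-3 divided differences are all -4 (nonzero) and every higher order vanishes, so the data lies on a polynomial of degree exactly 3.

3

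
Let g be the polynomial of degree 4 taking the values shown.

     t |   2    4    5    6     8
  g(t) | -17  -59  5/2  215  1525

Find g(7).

Write g(t) = at^4 + bt^3 + ct^2 + dt + e. Substituting each data point gives a linear system:
  16a + 8b + 4c + 2d + e = -17
  256a + 64b + 16c + 4d + e = -59
  625a + 125b + 25c + 5d + e = 5/2
  1296a + 216b + 36c + 6d + e = 215
  4096a + 512b + 64c + 8d + e = 1525
Solving the system yields a = 1, b = -5, c = -1/2, d = 2, e = 5.
So g(t) = t^4 - 5t^3 - (1/2)t^2 + 2t + 5.
Then g(7) = 1361/2.

1361/2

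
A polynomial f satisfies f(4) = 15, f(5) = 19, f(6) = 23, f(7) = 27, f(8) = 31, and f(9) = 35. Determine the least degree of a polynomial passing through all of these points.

1

Forward differences of the values at s = 4, 5, 6, 7, 8, 9:
  f  : 15  19  23  27  31  35
  Δ  : 4  4  4  4  4
  Δ^2: 0  0  0  0
  Δ^3: 0  0  0
  Δ^4: 0  0
  Δ^5: 0
The first differences are constant (4) and nonzero, while all higher differences vanish, so the minimal degree is 1.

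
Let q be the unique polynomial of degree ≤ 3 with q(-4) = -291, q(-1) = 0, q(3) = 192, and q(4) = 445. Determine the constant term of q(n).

Write q(n) = an^3 + bn^2 + cn + d. Substituting each data point gives a linear system:
  -64a + 16b - 4c + d = -291
  -a + b - c + d = 0
  27a + 9b + 3c + d = 192
  64a + 16b + 4c + d = 445
Solving the system yields a = 6, b = 5, c = -4, d = -3.
So q(n) = 6n³ + 5n² - 4n - 3.
The constant term is -3.

-3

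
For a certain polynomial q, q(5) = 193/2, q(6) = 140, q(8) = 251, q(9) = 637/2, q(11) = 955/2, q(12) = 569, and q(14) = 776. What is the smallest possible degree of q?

2

Divided differences on the nodes 5, 6, 8, 9, 11, 12, 14:
  order 0: 193/2  140  251  637/2  955/2  569  776
  order 1: 87/2  111/2  135/2  159/2  183/2  207/2
  order 2: 4  4  4  4  4
  order 3: 0  0  0  0
  order 4: 0  0  0
  order 5: 0  0
  order 6: 0
The order-2 divided differences are all 4 (nonzero) and every higher order vanishes, so the data lies on a polynomial of degree exactly 2.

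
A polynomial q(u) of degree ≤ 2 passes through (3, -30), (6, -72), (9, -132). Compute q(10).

-156

Write q(u) = au^2 + bu + c. Substituting each data point gives a linear system:
  9a + 3b + c = -30
  36a + 6b + c = -72
  81a + 9b + c = -132
Solving the system yields a = -1, b = -5, c = -6.
So q(u) = -u^2 - 5u - 6.
Then q(10) = -156.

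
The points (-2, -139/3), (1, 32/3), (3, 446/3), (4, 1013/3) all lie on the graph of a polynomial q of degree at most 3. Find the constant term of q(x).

5/3

Write q(x) = ax^3 + bx^2 + cx + d. Substituting each data point gives a linear system:
  -8a + 4b - 2c + d = -139/3
  a + b + c + d = 32/3
  27a + 9b + 3c + d = 446/3
  64a + 16b + 4c + d = 1013/3
Solving the system yields a = 5, b = 0, c = 4, d = 5/3.
So q(x) = 5x^3 + 4x + 5/3.
The constant term is 5/3.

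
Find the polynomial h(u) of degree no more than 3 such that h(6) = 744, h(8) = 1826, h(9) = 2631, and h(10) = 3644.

h(u) = 4u^3 - 4u^2 + 5u - 6

Write h(u) = au^3 + bu^2 + cu + d. Substituting each data point gives a linear system:
  216a + 36b + 6c + d = 744
  512a + 64b + 8c + d = 1826
  729a + 81b + 9c + d = 2631
  1000a + 100b + 10c + d = 3644
Solving the system yields a = 4, b = -4, c = 5, d = -6.
So h(u) = 4u^3 - 4u^2 + 5u - 6.
Check: h(8) = 1826. ✓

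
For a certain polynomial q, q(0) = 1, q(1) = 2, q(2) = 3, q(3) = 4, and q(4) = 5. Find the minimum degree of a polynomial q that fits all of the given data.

1

Forward differences of the values at x = 0, 1, 2, 3, 4:
  q  : 1  2  3  4  5
  Δ  : 1  1  1  1
  Δ^2: 0  0  0
  Δ^3: 0  0
  Δ^4: 0
The first differences are constant (1) and nonzero, while all higher differences vanish, so the minimal degree is 1.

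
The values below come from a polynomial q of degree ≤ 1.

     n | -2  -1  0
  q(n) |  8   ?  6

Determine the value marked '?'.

On equispaced nodes a degree-1 polynomial has vanishing second forward difference, so
  q(-2) - 2·q(-1) + q(0) = 0.
Substituting the known values and solving for q(-1):
  -2·q(-1) = -14
  q(-1) = 7.

7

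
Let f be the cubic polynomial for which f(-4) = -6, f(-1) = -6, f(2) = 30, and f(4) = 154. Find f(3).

78

Write f(n) = an^3 + bn^2 + cn + d. Substituting each data point gives a linear system:
  -64a + 16b - 4c + d = -6
  -a + b - c + d = -6
  8a + 4b + 2c + d = 30
  64a + 16b + 4c + d = 154
Solving the system yields a = 1, b = 5, c = 4, d = -6.
So f(n) = n³ + 5n² + 4n - 6.
Then f(3) = 78.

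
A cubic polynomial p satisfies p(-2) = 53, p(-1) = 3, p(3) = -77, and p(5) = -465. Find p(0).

Using the Lagrange interpolation formula with nodes -2, -1, 3, 5:
  L_0(n) = (n + 1)(n - 3)(n - 5) / -35
  L_1(n) = (n + 2)(n - 3)(n - 5) / 24
  L_2(n) = (n + 2)(n + 1)(n - 5) / -40
  L_3(n) = (n + 2)(n + 1)(n - 3) / 84
Then p(n) = 53·L_0(n) + 3·L_1(n) - 77·L_2(n) - 465·L_3(n).
Expanding and collecting terms gives p(n) = -5n^3 + 6n^2 + 3n - 5.
Evaluating at n = 0: p(0) = -5.

-5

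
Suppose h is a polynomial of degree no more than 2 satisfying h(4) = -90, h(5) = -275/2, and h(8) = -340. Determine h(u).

Write h(u) = au^2 + bu + c. Substituting each data point gives a linear system:
  16a + 4b + c = -90
  25a + 5b + c = -275/2
  64a + 8b + c = -340
Solving the system yields a = -5, b = -5/2, c = 0.
So h(u) = -5u^2 - (5/2)u.
Check: h(5) = -275/2. ✓

h(u) = -5u^2 - (5/2)u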